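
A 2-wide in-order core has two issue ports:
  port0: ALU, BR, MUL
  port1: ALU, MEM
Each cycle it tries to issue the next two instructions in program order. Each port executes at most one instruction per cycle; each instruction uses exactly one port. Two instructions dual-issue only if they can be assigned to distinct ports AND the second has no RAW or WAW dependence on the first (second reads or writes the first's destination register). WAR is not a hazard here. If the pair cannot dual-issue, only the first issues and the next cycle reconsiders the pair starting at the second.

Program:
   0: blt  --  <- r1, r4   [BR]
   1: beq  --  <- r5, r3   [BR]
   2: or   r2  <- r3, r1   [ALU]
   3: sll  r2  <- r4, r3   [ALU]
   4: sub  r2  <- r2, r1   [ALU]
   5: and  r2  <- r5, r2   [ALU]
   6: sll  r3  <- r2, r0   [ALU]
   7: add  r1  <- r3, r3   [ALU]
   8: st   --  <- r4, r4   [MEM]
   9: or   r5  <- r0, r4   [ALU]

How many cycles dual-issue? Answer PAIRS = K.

0. blt @i0  | no-port BR/BR
1. beq/or @i1+i2  | dual
2. sll @i3  | RAW+WAW r2
3. sub @i4  | RAW+WAW r2
4. and @i5  | RAW r2
5. sll @i6  | RAW r3
6. add/st @i7+i8  | dual
7. or @i9  | tail

PAIRS = 2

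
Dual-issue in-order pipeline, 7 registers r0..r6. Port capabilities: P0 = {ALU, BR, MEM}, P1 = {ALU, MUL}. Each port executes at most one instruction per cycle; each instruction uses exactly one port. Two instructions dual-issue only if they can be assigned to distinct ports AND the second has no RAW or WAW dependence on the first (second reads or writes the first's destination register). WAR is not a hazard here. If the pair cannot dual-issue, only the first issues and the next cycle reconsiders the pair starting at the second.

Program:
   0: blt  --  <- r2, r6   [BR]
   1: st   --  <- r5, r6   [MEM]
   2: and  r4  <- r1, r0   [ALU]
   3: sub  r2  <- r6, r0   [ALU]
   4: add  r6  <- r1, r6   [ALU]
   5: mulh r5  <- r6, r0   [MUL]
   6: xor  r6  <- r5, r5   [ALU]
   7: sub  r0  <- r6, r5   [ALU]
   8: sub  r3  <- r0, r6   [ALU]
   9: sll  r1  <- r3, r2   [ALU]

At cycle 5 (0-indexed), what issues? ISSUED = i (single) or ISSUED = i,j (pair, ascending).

ISSUED = 7

c0: i0 blt.BR  no-port BR/MEM
c1: i1&i2 st.MEM/and.ALU  pair
c2: i3&i4 sub.ALU/add.ALU  pair
c3: i5 mulh.MUL  RAW r5
c4: i6 xor.ALU  RAW r6
c5: i7 sub.ALU  RAW r0
c6: i8 sub.ALU  RAW r3
c7: i9 sll.ALU  tail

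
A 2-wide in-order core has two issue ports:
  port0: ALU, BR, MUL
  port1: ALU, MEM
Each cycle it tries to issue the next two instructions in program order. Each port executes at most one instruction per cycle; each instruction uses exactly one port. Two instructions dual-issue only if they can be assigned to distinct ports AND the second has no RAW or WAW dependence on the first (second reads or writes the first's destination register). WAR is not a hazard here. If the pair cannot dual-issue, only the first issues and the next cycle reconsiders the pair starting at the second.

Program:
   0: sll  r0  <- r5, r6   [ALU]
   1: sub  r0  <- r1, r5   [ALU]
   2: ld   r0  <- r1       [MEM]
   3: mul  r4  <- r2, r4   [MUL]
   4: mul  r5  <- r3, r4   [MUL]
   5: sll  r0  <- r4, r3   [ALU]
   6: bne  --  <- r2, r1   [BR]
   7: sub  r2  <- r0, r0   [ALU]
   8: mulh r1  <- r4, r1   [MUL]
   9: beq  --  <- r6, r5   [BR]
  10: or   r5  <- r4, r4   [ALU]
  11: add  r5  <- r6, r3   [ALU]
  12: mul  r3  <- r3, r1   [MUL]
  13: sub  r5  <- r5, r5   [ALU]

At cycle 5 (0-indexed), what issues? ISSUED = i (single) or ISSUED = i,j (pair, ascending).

  cy0 -> i0 (sll.ALU) WAW r0
  cy1 -> i1 (sub.ALU) WAW r0
  cy2 -> i2&i3 (ld.MEM/mul.MUL) pair
  cy3 -> i4&i5 (mul.MUL/sll.ALU) pair
  cy4 -> i6&i7 (bne.BR/sub.ALU) pair
  cy5 -> i8 (mulh.MUL) no-port MUL/BR
  cy6 -> i9&i10 (beq.BR/or.ALU) pair
  cy7 -> i11&i12 (add.ALU/mul.MUL) pair
  cy8 -> i13 (sub.ALU) tail

ISSUED = 8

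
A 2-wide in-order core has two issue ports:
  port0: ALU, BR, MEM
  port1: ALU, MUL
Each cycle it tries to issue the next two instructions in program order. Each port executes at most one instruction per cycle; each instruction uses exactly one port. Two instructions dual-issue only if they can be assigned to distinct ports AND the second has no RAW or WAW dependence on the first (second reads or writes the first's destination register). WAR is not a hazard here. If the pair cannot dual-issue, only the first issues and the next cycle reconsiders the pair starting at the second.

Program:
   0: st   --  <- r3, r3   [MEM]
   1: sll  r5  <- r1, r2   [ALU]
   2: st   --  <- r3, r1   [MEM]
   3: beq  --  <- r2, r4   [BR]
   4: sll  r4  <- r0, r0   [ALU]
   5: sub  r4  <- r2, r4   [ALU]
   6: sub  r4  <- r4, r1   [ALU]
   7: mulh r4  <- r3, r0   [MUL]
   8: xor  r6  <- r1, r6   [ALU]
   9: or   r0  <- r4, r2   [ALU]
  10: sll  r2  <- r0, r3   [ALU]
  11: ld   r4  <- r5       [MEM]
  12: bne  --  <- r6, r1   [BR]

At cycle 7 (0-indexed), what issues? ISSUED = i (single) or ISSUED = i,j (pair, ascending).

t=0 i0+i1:st.MEM+sll.ALU ; 2-wide
t=1 i2:st.MEM ; no-port MEM/BR
t=2 i3+i4:beq.BR+sll.ALU ; 2-wide
t=3 i5:sub.ALU ; RAW+WAW r4
t=4 i6:sub.ALU ; WAW r4
t=5 i7+i8:mulh.MUL+xor.ALU ; 2-wide
t=6 i9:or.ALU ; RAW r0
t=7 i10+i11:sll.ALU+ld.MEM ; 2-wide
t=8 i12:bne.BR ; tail

ISSUED = 10,11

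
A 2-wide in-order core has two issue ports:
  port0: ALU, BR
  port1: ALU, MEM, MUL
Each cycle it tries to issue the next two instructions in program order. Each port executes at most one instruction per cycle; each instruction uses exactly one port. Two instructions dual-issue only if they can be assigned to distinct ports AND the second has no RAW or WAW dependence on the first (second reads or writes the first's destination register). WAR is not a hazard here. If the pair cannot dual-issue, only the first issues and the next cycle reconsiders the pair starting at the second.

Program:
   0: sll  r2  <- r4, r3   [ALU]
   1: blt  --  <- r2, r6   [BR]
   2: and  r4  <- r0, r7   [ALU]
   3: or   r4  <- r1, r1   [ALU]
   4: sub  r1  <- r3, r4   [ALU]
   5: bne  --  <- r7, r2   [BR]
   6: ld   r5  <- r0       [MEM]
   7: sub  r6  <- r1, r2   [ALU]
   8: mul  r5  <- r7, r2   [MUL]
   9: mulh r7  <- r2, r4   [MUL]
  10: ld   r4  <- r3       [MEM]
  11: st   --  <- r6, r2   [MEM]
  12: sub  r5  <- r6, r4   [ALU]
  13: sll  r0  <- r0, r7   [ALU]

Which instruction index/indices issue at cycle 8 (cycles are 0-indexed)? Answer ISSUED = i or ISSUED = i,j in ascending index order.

ISSUED = 11,12

0. sll @i0  | RAW r2
1. blt+and @i1,i2  | dual
2. or @i3  | RAW r4
3. sub+bne @i4,i5  | dual
4. ld+sub @i6,i7  | dual
5. mul @i8  | no-port MUL/MUL
6. mulh @i9  | no-port MUL/MEM
7. ld @i10  | no-port MEM/MEM
8. st+sub @i11,i12  | dual
9. sll @i13  | tail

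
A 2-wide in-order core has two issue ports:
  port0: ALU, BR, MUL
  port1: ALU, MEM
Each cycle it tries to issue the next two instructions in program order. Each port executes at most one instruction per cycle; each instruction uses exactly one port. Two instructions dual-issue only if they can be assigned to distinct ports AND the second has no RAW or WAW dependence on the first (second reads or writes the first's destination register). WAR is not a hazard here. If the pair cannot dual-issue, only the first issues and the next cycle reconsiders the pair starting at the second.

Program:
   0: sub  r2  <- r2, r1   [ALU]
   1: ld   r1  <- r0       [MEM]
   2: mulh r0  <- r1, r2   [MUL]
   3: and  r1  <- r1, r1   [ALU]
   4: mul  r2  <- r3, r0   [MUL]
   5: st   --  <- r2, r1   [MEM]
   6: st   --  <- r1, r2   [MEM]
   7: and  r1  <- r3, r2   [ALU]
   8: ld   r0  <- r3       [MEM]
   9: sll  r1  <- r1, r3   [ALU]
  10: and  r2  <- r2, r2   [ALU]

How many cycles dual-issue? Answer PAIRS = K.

PAIRS = 4

t=0 i0+i1:sub/ld ; dual
t=1 i2+i3:mulh/and ; dual
t=2 i4:mul ; RAW r2
t=3 i5:st ; no-port MEM/MEM
t=4 i6+i7:st/and ; dual
t=5 i8+i9:ld/sll ; dual
t=6 i10:and ; tail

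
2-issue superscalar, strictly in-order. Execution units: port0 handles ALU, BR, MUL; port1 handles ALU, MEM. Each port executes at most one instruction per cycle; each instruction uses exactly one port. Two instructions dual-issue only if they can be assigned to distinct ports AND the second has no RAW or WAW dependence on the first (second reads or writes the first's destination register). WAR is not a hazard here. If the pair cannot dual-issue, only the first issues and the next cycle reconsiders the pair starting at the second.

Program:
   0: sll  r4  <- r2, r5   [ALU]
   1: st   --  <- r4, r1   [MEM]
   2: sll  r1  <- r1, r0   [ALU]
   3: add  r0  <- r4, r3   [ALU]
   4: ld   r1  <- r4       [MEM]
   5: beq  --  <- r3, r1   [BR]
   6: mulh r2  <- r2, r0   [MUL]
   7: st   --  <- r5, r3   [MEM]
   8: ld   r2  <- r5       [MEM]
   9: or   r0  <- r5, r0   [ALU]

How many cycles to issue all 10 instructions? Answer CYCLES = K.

CYCLES = 6

#0 head=0: sll.ALU i0 RAW r4
#1 head=1: st.MEM+sll.ALU i1&i2 dual
#2 head=3: add.ALU+ld.MEM i3&i4 dual
#3 head=5: beq.BR i5 no-port BR/MUL
#4 head=6: mulh.MUL+st.MEM i6&i7 dual
#5 head=8: ld.MEM+or.ALU i8&i9 dual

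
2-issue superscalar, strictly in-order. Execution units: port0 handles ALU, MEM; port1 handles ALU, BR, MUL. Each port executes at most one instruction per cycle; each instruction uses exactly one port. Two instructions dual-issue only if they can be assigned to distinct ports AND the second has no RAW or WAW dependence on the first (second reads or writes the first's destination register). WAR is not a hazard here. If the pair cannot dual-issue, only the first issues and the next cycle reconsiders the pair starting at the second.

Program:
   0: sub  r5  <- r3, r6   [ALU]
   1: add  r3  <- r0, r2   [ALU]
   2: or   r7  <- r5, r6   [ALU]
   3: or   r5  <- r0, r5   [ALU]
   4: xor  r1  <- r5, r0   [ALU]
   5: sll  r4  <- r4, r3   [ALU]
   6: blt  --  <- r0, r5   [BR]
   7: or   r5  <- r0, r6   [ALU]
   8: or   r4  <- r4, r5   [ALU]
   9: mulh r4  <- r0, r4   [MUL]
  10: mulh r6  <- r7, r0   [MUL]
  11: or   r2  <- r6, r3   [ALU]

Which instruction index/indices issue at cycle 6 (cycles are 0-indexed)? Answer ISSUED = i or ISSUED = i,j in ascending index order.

  cy0 -> i0+i1 (sub.ALU+add.ALU) dual
  cy1 -> i2+i3 (or.ALU+or.ALU) dual
  cy2 -> i4+i5 (xor.ALU+sll.ALU) dual
  cy3 -> i6+i7 (blt.BR+or.ALU) dual
  cy4 -> i8 (or.ALU) RAW+WAW r4
  cy5 -> i9 (mulh.MUL) no-port MUL/MUL
  cy6 -> i10 (mulh.MUL) RAW r6
  cy7 -> i11 (or.ALU) tail

ISSUED = 10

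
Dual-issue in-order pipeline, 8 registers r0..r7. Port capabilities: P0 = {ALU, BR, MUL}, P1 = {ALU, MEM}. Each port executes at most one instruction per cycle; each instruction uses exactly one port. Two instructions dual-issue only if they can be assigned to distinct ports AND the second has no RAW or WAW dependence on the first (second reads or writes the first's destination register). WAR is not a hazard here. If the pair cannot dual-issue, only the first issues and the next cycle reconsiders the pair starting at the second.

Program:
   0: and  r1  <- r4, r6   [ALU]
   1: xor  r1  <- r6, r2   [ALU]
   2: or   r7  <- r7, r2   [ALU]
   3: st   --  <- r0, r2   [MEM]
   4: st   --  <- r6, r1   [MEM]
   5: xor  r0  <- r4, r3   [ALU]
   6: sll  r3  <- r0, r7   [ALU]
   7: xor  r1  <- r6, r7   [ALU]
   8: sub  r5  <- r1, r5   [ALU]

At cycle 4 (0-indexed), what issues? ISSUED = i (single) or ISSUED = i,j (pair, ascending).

  cy0 -> i0 (and.ALU) WAW r1
  cy1 -> i1,i2 (xor.ALU or.ALU) dual
  cy2 -> i3 (st.MEM) no-port MEM/MEM
  cy3 -> i4,i5 (st.MEM xor.ALU) dual
  cy4 -> i6,i7 (sll.ALU xor.ALU) dual
  cy5 -> i8 (sub.ALU) tail

ISSUED = 6,7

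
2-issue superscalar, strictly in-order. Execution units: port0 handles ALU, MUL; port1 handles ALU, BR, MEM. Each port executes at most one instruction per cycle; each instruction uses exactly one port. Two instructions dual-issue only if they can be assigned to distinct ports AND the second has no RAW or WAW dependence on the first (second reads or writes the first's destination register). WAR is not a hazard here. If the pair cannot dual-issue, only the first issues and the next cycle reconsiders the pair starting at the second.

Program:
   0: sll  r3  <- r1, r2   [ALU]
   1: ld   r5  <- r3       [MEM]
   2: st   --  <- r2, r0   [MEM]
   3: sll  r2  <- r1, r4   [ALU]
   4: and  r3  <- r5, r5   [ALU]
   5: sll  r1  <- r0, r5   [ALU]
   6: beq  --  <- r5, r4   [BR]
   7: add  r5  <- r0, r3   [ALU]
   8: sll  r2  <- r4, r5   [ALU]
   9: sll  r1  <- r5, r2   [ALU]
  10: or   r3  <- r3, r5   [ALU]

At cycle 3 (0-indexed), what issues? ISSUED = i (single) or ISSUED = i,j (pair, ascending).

ISSUED = 4,5

c0: i0 sll.ALU  RAW r3
c1: i1 ld.MEM  no-port MEM/MEM
c2: i2+i3 st.MEM/sll.ALU  dual
c3: i4+i5 and.ALU/sll.ALU  dual
c4: i6+i7 beq.BR/add.ALU  dual
c5: i8 sll.ALU  RAW r2
c6: i9+i10 sll.ALU/or.ALU  dual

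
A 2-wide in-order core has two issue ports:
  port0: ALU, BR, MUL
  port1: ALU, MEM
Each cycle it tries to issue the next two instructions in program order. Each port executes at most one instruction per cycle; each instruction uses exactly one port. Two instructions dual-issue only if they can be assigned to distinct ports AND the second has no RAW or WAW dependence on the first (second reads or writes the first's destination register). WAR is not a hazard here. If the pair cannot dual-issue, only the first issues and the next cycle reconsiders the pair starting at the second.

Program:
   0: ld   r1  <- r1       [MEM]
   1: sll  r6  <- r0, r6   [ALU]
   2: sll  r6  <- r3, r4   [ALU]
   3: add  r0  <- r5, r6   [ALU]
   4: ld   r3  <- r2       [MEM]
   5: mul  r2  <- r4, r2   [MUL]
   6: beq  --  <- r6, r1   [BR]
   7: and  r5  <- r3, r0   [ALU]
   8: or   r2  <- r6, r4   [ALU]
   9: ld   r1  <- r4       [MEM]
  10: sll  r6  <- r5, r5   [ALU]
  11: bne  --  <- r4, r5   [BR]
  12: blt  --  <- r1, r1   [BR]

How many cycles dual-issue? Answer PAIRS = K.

PAIRS = 5

t=0 i0/i1:ld.MEM sll.ALU ; 2-wide
t=1 i2:sll.ALU ; RAW r6
t=2 i3/i4:add.ALU ld.MEM ; 2-wide
t=3 i5:mul.MUL ; no-port MUL/BR
t=4 i6/i7:beq.BR and.ALU ; 2-wide
t=5 i8/i9:or.ALU ld.MEM ; 2-wide
t=6 i10/i11:sll.ALU bne.BR ; 2-wide
t=7 i12:blt.BR ; tail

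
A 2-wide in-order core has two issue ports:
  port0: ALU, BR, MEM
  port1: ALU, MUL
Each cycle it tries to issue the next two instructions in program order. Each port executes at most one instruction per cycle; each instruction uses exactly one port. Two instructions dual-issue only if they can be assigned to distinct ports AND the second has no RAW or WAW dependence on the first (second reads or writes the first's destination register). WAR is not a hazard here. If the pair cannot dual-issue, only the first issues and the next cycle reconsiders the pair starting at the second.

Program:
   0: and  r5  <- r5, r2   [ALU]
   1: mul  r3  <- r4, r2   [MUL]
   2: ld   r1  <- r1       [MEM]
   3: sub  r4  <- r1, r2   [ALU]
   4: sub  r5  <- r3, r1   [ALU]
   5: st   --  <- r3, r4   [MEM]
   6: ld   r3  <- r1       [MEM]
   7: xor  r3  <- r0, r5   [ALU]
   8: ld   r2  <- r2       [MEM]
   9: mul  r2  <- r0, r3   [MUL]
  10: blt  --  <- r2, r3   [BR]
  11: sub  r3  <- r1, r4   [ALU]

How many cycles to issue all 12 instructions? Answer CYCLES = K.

CYCLES = 8

t=0 i0,i1:and.ALU;mul.MUL ; pair
t=1 i2:ld.MEM ; RAW r1
t=2 i3,i4:sub.ALU;sub.ALU ; pair
t=3 i5:st.MEM ; no-port MEM/MEM
t=4 i6:ld.MEM ; WAW r3
t=5 i7,i8:xor.ALU;ld.MEM ; pair
t=6 i9:mul.MUL ; RAW r2
t=7 i10,i11:blt.BR;sub.ALU ; pair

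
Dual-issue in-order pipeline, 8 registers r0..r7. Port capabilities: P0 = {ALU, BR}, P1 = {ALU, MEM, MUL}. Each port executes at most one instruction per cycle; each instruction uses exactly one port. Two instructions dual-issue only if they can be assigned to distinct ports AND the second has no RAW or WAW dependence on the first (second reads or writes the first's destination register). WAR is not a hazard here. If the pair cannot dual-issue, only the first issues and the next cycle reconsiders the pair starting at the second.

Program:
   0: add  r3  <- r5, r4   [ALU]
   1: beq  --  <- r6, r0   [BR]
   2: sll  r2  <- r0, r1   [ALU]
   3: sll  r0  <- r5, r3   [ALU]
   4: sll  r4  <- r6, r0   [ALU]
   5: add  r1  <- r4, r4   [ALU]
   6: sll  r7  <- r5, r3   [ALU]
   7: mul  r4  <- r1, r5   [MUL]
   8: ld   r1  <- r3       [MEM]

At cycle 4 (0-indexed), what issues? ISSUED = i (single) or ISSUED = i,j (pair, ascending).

ISSUED = 7

0. add.ALU+beq.BR @i0/i1  | dual
1. sll.ALU+sll.ALU @i2/i3  | dual
2. sll.ALU @i4  | RAW r4
3. add.ALU+sll.ALU @i5/i6  | dual
4. mul.MUL @i7  | no-port MUL/MEM
5. ld.MEM @i8  | tail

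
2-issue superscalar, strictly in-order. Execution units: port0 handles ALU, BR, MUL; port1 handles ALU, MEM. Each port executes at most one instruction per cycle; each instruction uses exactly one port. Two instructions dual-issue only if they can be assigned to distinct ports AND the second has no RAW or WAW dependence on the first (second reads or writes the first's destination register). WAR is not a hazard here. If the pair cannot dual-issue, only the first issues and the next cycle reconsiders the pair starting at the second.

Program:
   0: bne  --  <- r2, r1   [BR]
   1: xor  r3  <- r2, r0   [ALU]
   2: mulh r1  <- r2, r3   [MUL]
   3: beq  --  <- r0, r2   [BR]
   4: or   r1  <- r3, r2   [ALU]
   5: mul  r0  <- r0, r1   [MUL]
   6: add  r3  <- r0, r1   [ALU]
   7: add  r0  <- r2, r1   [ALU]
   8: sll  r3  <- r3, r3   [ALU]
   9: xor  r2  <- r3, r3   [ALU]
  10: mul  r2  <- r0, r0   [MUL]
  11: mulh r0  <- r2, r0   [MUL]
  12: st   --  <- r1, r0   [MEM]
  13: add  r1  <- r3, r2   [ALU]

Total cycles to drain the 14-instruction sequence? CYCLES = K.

[0] i0/i1  bne.BR xor.ALU  -- pair
[1] i2  mulh.MUL  -- no-port MUL/BR
[2] i3/i4  beq.BR or.ALU  -- pair
[3] i5  mul.MUL  -- RAW r0
[4] i6/i7  add.ALU add.ALU  -- pair
[5] i8  sll.ALU  -- RAW r3
[6] i9  xor.ALU  -- WAW r2
[7] i10  mul.MUL  -- no-port MUL/MUL
[8] i11  mulh.MUL  -- RAW r0
[9] i12/i13  st.MEM add.ALU  -- pair

CYCLES = 10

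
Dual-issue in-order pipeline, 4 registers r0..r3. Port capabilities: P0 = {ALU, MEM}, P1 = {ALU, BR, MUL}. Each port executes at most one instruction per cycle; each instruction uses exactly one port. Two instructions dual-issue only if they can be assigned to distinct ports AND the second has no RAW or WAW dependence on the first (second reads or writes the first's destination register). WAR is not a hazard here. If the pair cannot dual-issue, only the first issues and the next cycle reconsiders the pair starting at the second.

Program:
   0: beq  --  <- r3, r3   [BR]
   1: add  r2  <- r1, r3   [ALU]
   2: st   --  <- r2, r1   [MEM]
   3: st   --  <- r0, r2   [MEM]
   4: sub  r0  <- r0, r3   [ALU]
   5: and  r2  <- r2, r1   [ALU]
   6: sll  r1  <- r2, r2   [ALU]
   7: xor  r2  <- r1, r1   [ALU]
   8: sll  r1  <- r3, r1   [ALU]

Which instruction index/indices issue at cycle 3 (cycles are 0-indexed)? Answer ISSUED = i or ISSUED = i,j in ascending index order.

ISSUED = 5

t=0 i0+i1:beq+add ; pair
t=1 i2:st ; no-port MEM/MEM
t=2 i3+i4:st+sub ; pair
t=3 i5:and ; RAW r2
t=4 i6:sll ; RAW r1
t=5 i7+i8:xor+sll ; pair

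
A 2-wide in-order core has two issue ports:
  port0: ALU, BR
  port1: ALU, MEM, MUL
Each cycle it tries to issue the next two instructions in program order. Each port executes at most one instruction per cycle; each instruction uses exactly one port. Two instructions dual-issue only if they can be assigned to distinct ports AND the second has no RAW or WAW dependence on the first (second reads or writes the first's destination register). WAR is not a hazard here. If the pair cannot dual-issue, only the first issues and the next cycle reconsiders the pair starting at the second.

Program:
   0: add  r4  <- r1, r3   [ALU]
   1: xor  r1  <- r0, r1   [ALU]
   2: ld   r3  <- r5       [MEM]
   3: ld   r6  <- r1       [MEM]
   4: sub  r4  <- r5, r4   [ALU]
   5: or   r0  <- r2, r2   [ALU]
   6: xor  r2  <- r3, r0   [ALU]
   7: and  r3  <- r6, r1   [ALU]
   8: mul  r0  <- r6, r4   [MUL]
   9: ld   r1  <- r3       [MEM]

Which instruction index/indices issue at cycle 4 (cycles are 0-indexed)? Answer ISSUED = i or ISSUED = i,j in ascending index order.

  cy0 -> i0/i1 (add.ALU+xor.ALU) pair
  cy1 -> i2 (ld.MEM) no-port MEM/MEM
  cy2 -> i3/i4 (ld.MEM+sub.ALU) pair
  cy3 -> i5 (or.ALU) RAW r0
  cy4 -> i6/i7 (xor.ALU+and.ALU) pair
  cy5 -> i8 (mul.MUL) no-port MUL/MEM
  cy6 -> i9 (ld.MEM) tail

ISSUED = 6,7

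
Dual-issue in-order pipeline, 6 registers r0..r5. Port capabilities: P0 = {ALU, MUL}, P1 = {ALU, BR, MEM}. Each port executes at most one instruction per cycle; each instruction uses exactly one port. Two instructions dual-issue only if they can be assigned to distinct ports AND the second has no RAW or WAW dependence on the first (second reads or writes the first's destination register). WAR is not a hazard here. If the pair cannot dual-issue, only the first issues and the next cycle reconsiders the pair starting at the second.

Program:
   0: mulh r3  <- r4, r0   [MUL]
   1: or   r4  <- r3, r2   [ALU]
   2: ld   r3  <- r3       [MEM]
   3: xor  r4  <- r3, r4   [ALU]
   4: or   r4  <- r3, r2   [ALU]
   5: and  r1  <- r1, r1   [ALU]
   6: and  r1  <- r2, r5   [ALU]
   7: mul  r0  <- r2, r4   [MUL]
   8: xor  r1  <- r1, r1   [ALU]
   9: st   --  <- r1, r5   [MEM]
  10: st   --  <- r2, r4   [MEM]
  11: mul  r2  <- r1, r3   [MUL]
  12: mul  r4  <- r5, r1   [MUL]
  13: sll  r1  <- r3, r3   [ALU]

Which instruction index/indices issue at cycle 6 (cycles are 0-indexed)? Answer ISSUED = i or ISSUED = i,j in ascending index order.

0. mulh @i0  | RAW r3
1. or+ld @i1/i2  | dual
2. xor @i3  | WAW r4
3. or+and @i4/i5  | dual
4. and+mul @i6/i7  | dual
5. xor @i8  | RAW r1
6. st @i9  | no-port MEM/MEM
7. st+mul @i10/i11  | dual
8. mul+sll @i12/i13  | dual

ISSUED = 9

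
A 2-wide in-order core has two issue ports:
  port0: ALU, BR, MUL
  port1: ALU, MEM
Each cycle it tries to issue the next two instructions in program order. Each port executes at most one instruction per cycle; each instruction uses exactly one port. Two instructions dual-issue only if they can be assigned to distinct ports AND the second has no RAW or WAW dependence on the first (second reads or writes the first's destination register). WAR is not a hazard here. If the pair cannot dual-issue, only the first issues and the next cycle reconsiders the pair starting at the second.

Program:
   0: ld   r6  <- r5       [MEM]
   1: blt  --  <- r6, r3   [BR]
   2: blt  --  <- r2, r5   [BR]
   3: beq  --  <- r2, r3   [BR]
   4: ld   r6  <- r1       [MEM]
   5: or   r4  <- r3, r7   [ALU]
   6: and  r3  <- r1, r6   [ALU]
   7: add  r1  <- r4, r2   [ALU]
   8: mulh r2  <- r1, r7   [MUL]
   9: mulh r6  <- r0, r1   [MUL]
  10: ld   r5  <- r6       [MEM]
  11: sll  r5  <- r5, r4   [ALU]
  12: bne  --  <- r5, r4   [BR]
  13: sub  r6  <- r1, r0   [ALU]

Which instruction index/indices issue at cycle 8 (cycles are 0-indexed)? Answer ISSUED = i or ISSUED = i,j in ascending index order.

ISSUED = 10

t=0 i0:ld.MEM ; RAW r6
t=1 i1:blt.BR ; no-port BR/BR
t=2 i2:blt.BR ; no-port BR/BR
t=3 i3/i4:beq.BR ld.MEM ; 2-wide
t=4 i5/i6:or.ALU and.ALU ; 2-wide
t=5 i7:add.ALU ; RAW r1
t=6 i8:mulh.MUL ; no-port MUL/MUL
t=7 i9:mulh.MUL ; RAW r6
t=8 i10:ld.MEM ; RAW+WAW r5
t=9 i11:sll.ALU ; RAW r5
t=10 i12/i13:bne.BR sub.ALU ; 2-wide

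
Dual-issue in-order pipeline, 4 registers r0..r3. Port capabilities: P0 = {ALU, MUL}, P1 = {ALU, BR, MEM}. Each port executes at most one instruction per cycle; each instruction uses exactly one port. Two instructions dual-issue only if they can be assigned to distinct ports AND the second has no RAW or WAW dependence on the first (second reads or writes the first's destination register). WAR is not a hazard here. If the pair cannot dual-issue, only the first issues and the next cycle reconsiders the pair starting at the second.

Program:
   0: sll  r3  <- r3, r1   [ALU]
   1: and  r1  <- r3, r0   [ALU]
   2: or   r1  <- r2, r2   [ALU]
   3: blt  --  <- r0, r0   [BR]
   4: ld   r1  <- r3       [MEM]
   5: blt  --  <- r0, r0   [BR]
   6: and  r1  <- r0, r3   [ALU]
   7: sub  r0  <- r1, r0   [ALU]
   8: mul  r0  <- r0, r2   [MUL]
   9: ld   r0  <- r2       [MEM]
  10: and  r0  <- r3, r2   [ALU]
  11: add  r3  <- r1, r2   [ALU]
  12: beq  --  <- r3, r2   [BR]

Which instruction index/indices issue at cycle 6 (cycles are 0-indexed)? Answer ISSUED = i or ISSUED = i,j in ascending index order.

c0: i0 sll.ALU  RAW r3
c1: i1 and.ALU  WAW r1
c2: i2&i3 or.ALU/blt.BR  2-wide
c3: i4 ld.MEM  no-port MEM/BR
c4: i5&i6 blt.BR/and.ALU  2-wide
c5: i7 sub.ALU  RAW+WAW r0
c6: i8 mul.MUL  WAW r0
c7: i9 ld.MEM  WAW r0
c8: i10&i11 and.ALU/add.ALU  2-wide
c9: i12 beq.BR  tail

ISSUED = 8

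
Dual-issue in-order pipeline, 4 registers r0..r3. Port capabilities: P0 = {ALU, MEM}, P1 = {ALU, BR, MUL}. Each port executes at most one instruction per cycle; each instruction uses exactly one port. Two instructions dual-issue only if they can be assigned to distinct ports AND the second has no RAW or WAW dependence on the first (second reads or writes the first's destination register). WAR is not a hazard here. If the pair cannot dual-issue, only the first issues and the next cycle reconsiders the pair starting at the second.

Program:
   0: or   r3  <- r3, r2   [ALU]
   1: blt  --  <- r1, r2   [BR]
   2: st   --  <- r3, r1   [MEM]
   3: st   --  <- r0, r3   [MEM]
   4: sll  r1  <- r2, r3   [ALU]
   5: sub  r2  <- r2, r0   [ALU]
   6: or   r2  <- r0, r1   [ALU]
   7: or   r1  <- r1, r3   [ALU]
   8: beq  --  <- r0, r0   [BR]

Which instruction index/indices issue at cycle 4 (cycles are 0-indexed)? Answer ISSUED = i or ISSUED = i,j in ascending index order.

  cy0 -> i0,i1 (or;blt) pair
  cy1 -> i2 (st) no-port MEM/MEM
  cy2 -> i3,i4 (st;sll) pair
  cy3 -> i5 (sub) WAW r2
  cy4 -> i6,i7 (or;or) pair
  cy5 -> i8 (beq) tail

ISSUED = 6,7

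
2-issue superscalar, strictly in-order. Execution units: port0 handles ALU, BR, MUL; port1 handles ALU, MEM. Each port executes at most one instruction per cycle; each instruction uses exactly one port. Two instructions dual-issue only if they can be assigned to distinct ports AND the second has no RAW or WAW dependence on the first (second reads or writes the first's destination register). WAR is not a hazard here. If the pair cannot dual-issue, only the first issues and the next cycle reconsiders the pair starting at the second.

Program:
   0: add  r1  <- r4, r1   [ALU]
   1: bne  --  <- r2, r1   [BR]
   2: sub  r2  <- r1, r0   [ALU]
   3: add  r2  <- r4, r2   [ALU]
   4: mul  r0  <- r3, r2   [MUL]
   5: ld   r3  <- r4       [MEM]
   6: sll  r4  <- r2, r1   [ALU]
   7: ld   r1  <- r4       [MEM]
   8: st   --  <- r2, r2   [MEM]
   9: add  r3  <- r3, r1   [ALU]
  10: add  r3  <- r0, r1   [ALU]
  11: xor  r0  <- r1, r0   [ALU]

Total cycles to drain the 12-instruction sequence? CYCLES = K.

c0: i0 add.ALU  RAW r1
c1: i1/i2 bne.BR sub.ALU  dual
c2: i3 add.ALU  RAW r2
c3: i4/i5 mul.MUL ld.MEM  dual
c4: i6 sll.ALU  RAW r4
c5: i7 ld.MEM  no-port MEM/MEM
c6: i8/i9 st.MEM add.ALU  dual
c7: i10/i11 add.ALU xor.ALU  dual

CYCLES = 8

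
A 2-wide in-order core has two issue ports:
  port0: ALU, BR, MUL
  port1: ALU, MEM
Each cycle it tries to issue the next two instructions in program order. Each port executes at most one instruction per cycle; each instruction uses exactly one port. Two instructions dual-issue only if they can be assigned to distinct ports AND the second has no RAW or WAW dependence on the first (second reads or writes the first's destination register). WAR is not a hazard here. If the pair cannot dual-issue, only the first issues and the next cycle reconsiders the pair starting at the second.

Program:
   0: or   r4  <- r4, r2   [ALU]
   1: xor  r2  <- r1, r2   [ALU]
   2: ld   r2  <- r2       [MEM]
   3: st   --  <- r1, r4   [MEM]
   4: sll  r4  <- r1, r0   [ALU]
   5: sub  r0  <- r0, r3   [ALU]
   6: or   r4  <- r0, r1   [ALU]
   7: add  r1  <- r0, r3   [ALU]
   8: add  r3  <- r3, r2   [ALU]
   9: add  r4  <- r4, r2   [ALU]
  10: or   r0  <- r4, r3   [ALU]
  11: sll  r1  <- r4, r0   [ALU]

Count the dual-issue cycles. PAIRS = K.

#0 head=0: or.ALU;xor.ALU i0/i1 dual
#1 head=2: ld.MEM i2 no-port MEM/MEM
#2 head=3: st.MEM;sll.ALU i3/i4 dual
#3 head=5: sub.ALU i5 RAW r0
#4 head=6: or.ALU;add.ALU i6/i7 dual
#5 head=8: add.ALU;add.ALU i8/i9 dual
#6 head=10: or.ALU i10 RAW r0
#7 head=11: sll.ALU i11 tail

PAIRS = 4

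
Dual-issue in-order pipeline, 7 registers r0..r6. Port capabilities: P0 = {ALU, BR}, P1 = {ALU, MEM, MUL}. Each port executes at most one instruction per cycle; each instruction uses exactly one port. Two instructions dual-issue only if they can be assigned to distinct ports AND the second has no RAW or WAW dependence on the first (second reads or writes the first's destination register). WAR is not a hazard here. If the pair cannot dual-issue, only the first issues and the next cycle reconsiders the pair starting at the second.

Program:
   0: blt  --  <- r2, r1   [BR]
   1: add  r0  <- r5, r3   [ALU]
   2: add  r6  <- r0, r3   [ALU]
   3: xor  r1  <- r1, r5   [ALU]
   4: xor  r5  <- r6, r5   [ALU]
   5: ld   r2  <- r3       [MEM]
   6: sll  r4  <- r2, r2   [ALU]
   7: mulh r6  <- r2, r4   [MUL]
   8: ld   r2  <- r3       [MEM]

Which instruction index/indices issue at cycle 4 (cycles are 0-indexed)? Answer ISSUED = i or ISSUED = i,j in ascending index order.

ISSUED = 7

[0] i0,i1  blt.BR add.ALU  -- dual
[1] i2,i3  add.ALU xor.ALU  -- dual
[2] i4,i5  xor.ALU ld.MEM  -- dual
[3] i6  sll.ALU  -- RAW r4
[4] i7  mulh.MUL  -- no-port MUL/MEM
[5] i8  ld.MEM  -- tail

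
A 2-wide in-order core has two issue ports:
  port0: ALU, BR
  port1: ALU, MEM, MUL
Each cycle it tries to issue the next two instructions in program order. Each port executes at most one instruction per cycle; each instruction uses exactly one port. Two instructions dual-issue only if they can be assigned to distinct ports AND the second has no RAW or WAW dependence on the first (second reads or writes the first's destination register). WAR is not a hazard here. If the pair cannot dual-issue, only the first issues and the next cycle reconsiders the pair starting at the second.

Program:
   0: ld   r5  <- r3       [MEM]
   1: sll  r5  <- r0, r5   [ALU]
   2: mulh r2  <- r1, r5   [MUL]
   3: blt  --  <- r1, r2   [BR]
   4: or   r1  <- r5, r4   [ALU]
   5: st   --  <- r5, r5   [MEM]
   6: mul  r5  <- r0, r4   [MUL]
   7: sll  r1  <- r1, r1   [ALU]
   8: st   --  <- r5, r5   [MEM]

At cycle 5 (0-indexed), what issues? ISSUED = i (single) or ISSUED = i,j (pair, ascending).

t=0 i0:ld ; RAW+WAW r5
t=1 i1:sll ; RAW r5
t=2 i2:mulh ; RAW r2
t=3 i3/i4:blt or ; pair
t=4 i5:st ; no-port MEM/MUL
t=5 i6/i7:mul sll ; pair
t=6 i8:st ; tail

ISSUED = 6,7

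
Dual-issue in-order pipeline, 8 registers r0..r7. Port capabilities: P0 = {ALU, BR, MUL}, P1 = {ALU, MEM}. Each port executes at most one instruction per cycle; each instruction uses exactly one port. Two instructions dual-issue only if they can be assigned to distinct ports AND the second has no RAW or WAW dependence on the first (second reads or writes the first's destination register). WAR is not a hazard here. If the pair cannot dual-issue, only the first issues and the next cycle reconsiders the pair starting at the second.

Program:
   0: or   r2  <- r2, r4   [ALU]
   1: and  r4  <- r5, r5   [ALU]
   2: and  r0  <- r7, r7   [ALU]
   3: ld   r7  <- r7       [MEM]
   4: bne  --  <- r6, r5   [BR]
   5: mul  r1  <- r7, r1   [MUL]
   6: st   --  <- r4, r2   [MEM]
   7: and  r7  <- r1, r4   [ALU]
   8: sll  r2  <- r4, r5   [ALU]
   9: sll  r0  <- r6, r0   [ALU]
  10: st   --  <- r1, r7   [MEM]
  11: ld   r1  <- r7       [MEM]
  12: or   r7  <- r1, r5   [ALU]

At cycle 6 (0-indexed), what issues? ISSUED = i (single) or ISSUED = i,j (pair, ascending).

t=0 i0&i1:or.ALU and.ALU ; pair
t=1 i2&i3:and.ALU ld.MEM ; pair
t=2 i4:bne.BR ; no-port BR/MUL
t=3 i5&i6:mul.MUL st.MEM ; pair
t=4 i7&i8:and.ALU sll.ALU ; pair
t=5 i9&i10:sll.ALU st.MEM ; pair
t=6 i11:ld.MEM ; RAW r1
t=7 i12:or.ALU ; tail

ISSUED = 11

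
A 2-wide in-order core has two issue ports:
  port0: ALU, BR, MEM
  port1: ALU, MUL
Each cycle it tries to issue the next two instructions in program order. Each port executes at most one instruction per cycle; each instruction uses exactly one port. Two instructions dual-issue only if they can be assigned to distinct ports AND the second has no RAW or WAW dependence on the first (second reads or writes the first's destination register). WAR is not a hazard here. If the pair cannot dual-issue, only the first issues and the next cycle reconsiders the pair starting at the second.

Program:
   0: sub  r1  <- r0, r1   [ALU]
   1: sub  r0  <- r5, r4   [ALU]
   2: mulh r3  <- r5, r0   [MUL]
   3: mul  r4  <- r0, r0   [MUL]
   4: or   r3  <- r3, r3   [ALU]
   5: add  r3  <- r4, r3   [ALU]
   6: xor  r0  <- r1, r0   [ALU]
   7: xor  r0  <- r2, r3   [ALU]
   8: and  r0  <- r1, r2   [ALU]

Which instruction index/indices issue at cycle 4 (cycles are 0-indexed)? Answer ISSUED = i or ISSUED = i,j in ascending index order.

ISSUED = 7

0. sub/sub @i0&i1  | pair
1. mulh @i2  | no-port MUL/MUL
2. mul/or @i3&i4  | pair
3. add/xor @i5&i6  | pair
4. xor @i7  | WAW r0
5. and @i8  | tail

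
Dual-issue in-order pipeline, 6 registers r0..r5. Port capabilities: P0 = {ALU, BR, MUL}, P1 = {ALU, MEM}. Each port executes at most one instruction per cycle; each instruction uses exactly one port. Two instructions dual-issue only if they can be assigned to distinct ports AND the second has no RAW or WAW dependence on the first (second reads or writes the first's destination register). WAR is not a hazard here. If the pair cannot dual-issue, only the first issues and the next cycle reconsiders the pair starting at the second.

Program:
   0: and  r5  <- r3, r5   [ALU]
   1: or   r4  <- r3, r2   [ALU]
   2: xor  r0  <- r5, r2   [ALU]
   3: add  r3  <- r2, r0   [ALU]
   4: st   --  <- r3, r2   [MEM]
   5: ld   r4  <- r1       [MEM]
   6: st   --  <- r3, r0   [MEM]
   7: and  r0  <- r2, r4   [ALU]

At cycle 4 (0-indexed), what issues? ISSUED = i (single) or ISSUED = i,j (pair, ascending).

ISSUED = 5

c0: i0,i1 and;or  pair
c1: i2 xor  RAW r0
c2: i3 add  RAW r3
c3: i4 st  no-port MEM/MEM
c4: i5 ld  no-port MEM/MEM
c5: i6,i7 st;and  pair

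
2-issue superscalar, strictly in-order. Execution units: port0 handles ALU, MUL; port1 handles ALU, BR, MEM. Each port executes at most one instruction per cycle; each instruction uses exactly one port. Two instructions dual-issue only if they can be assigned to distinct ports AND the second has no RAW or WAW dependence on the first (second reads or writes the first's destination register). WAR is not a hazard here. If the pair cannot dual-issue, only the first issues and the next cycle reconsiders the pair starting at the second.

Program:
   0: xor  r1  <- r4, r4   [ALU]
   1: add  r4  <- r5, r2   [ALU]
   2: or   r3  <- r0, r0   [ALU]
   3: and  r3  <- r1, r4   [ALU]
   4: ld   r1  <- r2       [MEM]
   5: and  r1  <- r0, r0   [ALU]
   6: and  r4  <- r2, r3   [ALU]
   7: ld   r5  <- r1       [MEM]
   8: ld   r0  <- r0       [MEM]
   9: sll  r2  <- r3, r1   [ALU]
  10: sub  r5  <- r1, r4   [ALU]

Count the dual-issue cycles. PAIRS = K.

  cy0 -> i0/i1 (xor.ALU;add.ALU) 2-wide
  cy1 -> i2 (or.ALU) WAW r3
  cy2 -> i3/i4 (and.ALU;ld.MEM) 2-wide
  cy3 -> i5/i6 (and.ALU;and.ALU) 2-wide
  cy4 -> i7 (ld.MEM) no-port MEM/MEM
  cy5 -> i8/i9 (ld.MEM;sll.ALU) 2-wide
  cy6 -> i10 (sub.ALU) tail

PAIRS = 4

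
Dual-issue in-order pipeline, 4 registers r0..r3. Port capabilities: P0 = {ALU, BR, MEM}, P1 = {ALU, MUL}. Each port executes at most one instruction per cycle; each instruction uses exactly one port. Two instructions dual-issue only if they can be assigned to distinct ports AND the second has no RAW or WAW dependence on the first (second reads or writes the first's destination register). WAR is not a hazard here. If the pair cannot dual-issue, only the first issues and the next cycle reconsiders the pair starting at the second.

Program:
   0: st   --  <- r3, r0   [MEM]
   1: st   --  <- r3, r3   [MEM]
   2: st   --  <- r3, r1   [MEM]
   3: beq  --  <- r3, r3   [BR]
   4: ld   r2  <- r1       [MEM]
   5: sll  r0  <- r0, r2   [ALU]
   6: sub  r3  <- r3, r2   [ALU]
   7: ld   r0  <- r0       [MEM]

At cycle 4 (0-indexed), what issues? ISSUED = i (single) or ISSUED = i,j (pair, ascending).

ISSUED = 4

[0] i0  st  -- no-port MEM/MEM
[1] i1  st  -- no-port MEM/MEM
[2] i2  st  -- no-port MEM/BR
[3] i3  beq  -- no-port BR/MEM
[4] i4  ld  -- RAW r2
[5] i5+i6  sll sub  -- 2-wide
[6] i7  ld  -- tail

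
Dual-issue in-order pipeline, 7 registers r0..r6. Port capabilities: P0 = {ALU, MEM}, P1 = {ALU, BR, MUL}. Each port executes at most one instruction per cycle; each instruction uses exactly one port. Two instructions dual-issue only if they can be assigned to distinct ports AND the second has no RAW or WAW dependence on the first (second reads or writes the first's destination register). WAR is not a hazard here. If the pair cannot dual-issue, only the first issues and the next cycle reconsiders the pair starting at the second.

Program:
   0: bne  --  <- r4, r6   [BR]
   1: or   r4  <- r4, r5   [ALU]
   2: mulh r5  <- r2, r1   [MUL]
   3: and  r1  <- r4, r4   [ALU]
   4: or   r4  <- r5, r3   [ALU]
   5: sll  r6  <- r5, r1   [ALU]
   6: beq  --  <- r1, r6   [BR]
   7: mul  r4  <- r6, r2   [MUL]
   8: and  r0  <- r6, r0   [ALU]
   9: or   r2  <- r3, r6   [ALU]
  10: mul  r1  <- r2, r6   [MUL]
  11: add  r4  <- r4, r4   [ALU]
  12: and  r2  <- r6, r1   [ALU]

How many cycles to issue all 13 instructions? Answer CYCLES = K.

c0: i0&i1 bne or  dual
c1: i2&i3 mulh and  dual
c2: i4&i5 or sll  dual
c3: i6 beq  no-port BR/MUL
c4: i7&i8 mul and  dual
c5: i9 or  RAW r2
c6: i10&i11 mul add  dual
c7: i12 and  tail

CYCLES = 8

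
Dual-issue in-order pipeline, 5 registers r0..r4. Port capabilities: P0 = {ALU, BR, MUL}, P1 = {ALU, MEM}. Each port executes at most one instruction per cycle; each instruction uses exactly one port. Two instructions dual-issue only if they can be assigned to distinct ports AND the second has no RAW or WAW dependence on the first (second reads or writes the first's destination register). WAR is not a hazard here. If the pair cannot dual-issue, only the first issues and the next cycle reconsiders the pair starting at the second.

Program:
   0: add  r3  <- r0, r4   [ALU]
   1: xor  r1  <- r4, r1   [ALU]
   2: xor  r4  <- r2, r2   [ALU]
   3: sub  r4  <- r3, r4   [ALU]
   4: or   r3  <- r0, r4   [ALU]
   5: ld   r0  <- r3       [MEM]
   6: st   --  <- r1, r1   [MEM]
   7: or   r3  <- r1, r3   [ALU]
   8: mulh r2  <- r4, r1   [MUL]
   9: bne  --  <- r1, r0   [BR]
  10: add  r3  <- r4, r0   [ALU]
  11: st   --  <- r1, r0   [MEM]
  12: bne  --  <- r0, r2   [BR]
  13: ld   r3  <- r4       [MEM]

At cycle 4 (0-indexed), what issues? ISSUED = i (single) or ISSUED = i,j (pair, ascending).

c0: i0,i1 add/xor  2-wide
c1: i2 xor  RAW+WAW r4
c2: i3 sub  RAW r4
c3: i4 or  RAW r3
c4: i5 ld  no-port MEM/MEM
c5: i6,i7 st/or  2-wide
c6: i8 mulh  no-port MUL/BR
c7: i9,i10 bne/add  2-wide
c8: i11,i12 st/bne  2-wide
c9: i13 ld  tail

ISSUED = 5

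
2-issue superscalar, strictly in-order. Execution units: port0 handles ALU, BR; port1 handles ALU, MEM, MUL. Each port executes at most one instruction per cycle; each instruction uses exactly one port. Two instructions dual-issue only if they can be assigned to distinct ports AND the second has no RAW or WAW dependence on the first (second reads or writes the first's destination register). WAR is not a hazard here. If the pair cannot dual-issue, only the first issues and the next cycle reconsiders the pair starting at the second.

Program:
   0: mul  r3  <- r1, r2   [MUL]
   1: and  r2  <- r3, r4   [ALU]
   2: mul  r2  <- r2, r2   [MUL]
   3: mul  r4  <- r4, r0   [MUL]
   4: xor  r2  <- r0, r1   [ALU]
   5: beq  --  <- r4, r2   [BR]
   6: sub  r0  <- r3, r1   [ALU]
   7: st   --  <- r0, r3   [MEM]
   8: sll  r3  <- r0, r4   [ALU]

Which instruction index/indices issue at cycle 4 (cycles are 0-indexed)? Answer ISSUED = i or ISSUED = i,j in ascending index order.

  cy0 -> i0 (mul) RAW r3
  cy1 -> i1 (and) RAW+WAW r2
  cy2 -> i2 (mul) no-port MUL/MUL
  cy3 -> i3+i4 (mul;xor) pair
  cy4 -> i5+i6 (beq;sub) pair
  cy5 -> i7+i8 (st;sll) pair

ISSUED = 5,6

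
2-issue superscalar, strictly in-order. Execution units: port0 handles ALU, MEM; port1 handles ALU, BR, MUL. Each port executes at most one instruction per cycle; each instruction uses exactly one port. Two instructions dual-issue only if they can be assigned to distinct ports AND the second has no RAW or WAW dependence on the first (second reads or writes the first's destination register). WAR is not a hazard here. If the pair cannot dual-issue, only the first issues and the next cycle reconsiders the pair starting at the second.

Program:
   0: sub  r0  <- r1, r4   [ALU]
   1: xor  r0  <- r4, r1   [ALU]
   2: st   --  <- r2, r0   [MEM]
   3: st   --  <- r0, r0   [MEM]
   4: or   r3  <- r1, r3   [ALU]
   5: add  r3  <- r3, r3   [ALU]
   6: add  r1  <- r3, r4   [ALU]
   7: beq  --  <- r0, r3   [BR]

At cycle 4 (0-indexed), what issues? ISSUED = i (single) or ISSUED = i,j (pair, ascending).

ISSUED = 5

t=0 i0:sub.ALU ; WAW r0
t=1 i1:xor.ALU ; RAW r0
t=2 i2:st.MEM ; no-port MEM/MEM
t=3 i3&i4:st.MEM+or.ALU ; 2-wide
t=4 i5:add.ALU ; RAW r3
t=5 i6&i7:add.ALU+beq.BR ; 2-wide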